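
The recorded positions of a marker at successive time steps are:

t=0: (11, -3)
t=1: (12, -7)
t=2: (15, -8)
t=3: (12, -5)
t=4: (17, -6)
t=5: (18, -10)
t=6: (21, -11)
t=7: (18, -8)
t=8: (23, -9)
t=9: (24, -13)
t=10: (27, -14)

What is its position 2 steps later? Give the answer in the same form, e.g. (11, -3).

(29, -12)

The moves between consecutive positions are (+1, -4), (+3, -1), (-3, +3), (+5, -1), (+1, -4), (+3, -1), (-3, +3), (+5, -1), (+1, -4), (+3, -1); they repeat the 4-cycle [(+1, -4), (+3, -1), (-3, +3), (+5, -1)].
step 11: apply (-3, +3) → (24, -11)
step 12: apply (+5, -1) → (29, -12)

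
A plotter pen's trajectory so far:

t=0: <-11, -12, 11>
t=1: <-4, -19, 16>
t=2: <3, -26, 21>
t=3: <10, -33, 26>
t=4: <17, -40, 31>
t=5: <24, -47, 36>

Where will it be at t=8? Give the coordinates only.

Constant displacement of <+7, -7, +5> per step.
step 6: <24, -47, 36> + <+7, -7, +5> → <31, -54, 41>
step 7: <31, -54, 41> + <+7, -7, +5> → <38, -61, 46>
step 8: <38, -61, 46> + <+7, -7, +5> → <45, -68, 51>

<45, -68, 51>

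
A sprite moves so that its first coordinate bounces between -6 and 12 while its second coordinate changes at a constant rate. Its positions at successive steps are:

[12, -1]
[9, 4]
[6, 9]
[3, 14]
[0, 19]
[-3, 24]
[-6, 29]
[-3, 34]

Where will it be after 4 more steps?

The first coordinate reflects between -6 and 12, moving 3 per step.
  step 8: -3 → 0
  step 9: 0 → 3
  step 10: 3 → 6
  step 11: 6 → 9
The second coordinate changes by +5 each step: at step 11 it is 54.

[9, 54]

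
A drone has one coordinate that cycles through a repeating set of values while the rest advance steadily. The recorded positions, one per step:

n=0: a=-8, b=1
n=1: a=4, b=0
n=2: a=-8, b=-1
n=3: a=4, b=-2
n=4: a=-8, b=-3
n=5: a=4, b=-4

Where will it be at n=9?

a=4, b=-8

The a coordinate repeats the cycle [-8, 4] with period 2; step 9 mod 2 = 1, giving 4.
The b coordinate changes by -1 each step, so at step 9 it is 1 + 9·(-1) = -8.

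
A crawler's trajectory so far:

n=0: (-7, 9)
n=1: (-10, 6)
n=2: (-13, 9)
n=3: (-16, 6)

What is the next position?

(-19, 9)

The first coordinate changes by -3 each step, so at step 4 it is -7 + 4·(-3) = -19.
The second coordinate repeats the cycle [9, 6] with period 2; step 4 mod 2 = 0, giving 9.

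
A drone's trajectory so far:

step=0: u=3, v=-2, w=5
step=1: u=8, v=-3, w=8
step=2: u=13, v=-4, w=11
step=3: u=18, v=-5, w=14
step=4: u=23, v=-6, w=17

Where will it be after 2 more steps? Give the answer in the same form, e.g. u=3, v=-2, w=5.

The position changes by (+5, -1, +3) every step.
step 5: u=23, v=-6, w=17 + (+5, -1, +3) → u=28, v=-7, w=20
step 6: u=28, v=-7, w=20 + (+5, -1, +3) → u=33, v=-8, w=23

u=33, v=-8, w=23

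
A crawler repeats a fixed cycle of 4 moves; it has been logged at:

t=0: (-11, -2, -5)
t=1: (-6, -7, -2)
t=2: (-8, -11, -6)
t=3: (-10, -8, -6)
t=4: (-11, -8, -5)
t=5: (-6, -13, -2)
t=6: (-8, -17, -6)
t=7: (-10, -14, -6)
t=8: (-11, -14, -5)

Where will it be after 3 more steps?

(-10, -20, -6)

The moves between consecutive positions are (+5, -5, +3), (-2, -4, -4), (-2, +3, +0), (-1, +0, +1), (+5, -5, +3), (-2, -4, -4), (-2, +3, +0), (-1, +0, +1); they repeat the 4-cycle [(+5, -5, +3), (-2, -4, -4), (-2, +3, +0), (-1, +0, +1)].
step 9: apply (+5, -5, +3) → (-6, -19, -2)
step 10: apply (-2, -4, -4) → (-8, -23, -6)
step 11: apply (-2, +3, +0) → (-10, -20, -6)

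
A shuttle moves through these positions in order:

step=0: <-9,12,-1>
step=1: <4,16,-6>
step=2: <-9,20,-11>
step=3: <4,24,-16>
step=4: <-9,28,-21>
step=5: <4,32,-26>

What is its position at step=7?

<4,40,-36>

The first coordinate repeats the cycle [-9, 4] with period 2; step 7 mod 2 = 1, giving 4.
The second coordinate changes by +4 each step, so at step 7 it is 12 + 7·(4) = 40.
The third coordinate changes by -5 each step, so at step 7 it is -1 + 7·(-5) = -36.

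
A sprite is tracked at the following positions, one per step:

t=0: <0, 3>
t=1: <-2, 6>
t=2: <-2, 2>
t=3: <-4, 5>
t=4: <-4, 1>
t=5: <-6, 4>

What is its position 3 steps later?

<-8, -1>

Differencing gives <-2, +3>, <+0, -4>, <-2, +3>, <+0, -4>, <-2, +3>. This is the pattern <-2, +3>, <+0, -4> repeated.
step 6: apply <+0, -4> → <-6, 0>
step 7: apply <-2, +3> → <-8, 3>
step 8: apply <+0, -4> → <-8, -1>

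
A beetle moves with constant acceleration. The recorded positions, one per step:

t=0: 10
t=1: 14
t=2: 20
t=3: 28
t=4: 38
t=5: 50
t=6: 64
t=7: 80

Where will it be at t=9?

118

First differences are +4, +6, +8, +10, +12, +14, +16; their common second difference is +2 (constant acceleration).
step 8: 80 + 18 → 98
step 9: 98 + 20 → 118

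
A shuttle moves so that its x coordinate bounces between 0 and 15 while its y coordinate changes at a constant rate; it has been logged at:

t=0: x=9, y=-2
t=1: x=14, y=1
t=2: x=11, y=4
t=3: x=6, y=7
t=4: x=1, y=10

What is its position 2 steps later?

x=9, y=16

The x coordinate reflects between 0 and 15, moving 5 per step.
  step 5: 1 → 4
  step 6: 4 → 9
The y coordinate changes by +3 each step: at step 6 it is 16.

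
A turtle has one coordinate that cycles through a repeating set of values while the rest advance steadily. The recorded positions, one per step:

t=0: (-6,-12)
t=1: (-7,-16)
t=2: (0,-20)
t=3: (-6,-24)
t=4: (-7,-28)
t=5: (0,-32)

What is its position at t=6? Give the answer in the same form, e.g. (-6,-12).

The first coordinate repeats the cycle [-6, -7, 0] with period 3; step 6 mod 3 = 0, giving -6.
The second coordinate changes by -4 each step, so at step 6 it is -12 + 6·(-4) = -36.

(-6,-36)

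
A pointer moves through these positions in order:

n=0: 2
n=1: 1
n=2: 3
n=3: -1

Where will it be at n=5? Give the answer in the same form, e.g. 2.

Step-to-step displacements: -1, +2, -4; each is -2× the previous.
step 4: -1 + 8 → 7
step 5: 7 − 16 → -9

-9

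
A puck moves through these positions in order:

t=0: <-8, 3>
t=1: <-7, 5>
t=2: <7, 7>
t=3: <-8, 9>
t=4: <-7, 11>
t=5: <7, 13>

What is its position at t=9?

<-8, 21>

First: cycles through -8, -7, 7 every 3 steps. Step 9 lands at position 0 of the cycle → -8.
Second: linear, +2 per step → 21 at step 9.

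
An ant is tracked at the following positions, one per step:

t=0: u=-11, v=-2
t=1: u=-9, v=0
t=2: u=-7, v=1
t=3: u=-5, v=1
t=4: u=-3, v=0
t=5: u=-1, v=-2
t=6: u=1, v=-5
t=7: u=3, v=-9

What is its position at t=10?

Successive displacements: (+2, +2), (+2, +1), (+2, +0), (+2, -1), (+2, -2), (+2, -3), (+2, -4) — each changes by (+0, -1).
step 8: u=3, v=-9 + (+2, -5) → u=5, v=-14
step 9: u=5, v=-14 + (+2, -6) → u=7, v=-20
step 10: u=7, v=-20 + (+2, -7) → u=9, v=-27

u=9, v=-27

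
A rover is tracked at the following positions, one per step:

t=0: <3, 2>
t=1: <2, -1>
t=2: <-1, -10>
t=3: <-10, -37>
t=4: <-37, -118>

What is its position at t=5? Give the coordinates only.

Consecutive displacements <-1, -3>, <-3, -9>, <-9, -27>, <-27, -81> scale by a factor of 3 each step.
step 5: <-37, -118> + <-81, -243> → <-118, -361>

<-118, -361>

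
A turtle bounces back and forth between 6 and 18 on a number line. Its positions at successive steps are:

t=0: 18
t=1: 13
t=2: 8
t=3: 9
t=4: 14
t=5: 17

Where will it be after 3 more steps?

The value reflects between 6 and 18, moving 5 per step.
  step 6: 17 → 12
  step 7: 12 → 7
  step 8: 7 → 10

10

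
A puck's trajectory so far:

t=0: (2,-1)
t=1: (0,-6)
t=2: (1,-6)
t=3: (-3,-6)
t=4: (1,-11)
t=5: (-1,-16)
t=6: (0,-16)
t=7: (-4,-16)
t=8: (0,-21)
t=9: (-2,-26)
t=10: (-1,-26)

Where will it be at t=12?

Step-to-step displacements: (-2,-5), (+1,+0), (-4,+0), (+4,-5), (-2,-5), (+1,+0), (-4,+0), (+4,-5), (-2,-5), (+1,+0) — a repeating cycle of length 4.
step 11: apply (-4,+0) → (-5,-26)
step 12: apply (+4,-5) → (-1,-31)

(-1,-31)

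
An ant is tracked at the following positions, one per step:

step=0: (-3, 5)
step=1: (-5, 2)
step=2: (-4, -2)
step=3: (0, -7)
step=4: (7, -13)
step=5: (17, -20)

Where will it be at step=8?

(65, -47)

First differences are (-2, -3), (+1, -4), (+4, -5), (+7, -6), (+10, -7); their common second difference is (+3, -1) (constant acceleration).
step 6: (17, -20) + (+13, -8) → (30, -28)
step 7: (30, -28) + (+16, -9) → (46, -37)
step 8: (46, -37) + (+19, -10) → (65, -47)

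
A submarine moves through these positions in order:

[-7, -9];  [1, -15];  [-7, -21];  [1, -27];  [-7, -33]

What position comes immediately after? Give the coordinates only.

[1, -39]

The first coordinate repeats the cycle [-7, 1] with period 2; step 5 mod 2 = 1, giving 1.
The second coordinate changes by -6 each step, so at step 5 it is -9 + 5·(-6) = -39.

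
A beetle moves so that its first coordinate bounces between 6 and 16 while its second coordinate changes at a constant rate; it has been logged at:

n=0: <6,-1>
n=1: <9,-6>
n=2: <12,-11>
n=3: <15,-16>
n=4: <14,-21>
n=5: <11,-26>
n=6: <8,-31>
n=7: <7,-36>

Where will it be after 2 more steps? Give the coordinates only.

The first coordinate reflects between 6 and 16, moving 3 per step.
  step 8: 7 → 10
  step 9: 10 → 13
The second coordinate changes by -5 each step: at step 9 it is -46.

<13,-46>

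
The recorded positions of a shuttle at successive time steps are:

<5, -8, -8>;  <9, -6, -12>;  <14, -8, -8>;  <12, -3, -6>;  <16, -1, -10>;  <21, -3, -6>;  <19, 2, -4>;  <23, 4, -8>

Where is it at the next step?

<28, 2, -4>

Step-to-step displacements: <+4, +2, -4>, <+5, -2, +4>, <-2, +5, +2>, <+4, +2, -4>, <+5, -2, +4>, <-2, +5, +2>, <+4, +2, -4> — a repeating cycle of length 3.
step 8: apply <+5, -2, +4> → <28, 2, -4>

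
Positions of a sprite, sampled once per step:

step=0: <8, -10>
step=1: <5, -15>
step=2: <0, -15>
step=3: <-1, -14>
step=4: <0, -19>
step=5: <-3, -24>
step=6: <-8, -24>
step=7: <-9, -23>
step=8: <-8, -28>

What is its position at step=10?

Differencing gives <-3, -5>, <-5, +0>, <-1, +1>, <+1, -5>, <-3, -5>, <-5, +0>, <-1, +1>, <+1, -5>. This is the pattern <-3, -5>, <-5, +0>, <-1, +1>, <+1, -5> repeated.
step 9: apply <-3, -5> → <-11, -33>
step 10: apply <-5, +0> → <-16, -33>

<-16, -33>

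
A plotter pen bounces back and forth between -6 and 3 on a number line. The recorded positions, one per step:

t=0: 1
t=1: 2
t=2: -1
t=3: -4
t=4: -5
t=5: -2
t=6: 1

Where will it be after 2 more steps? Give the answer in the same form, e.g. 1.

-1

The value travels 3 per step and bounces off the walls at -6 and 3.
  step 7: 1 → 2
  step 8: 2 → -1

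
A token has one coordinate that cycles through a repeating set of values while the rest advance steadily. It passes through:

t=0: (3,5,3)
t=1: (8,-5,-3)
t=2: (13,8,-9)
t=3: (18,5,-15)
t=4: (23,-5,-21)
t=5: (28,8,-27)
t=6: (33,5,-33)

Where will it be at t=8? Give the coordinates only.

The first coordinate changes by +5 each step, so at step 8 it is 3 + 8·(5) = 43.
The second coordinate repeats the cycle [5, -5, 8] with period 3; step 8 mod 3 = 2, giving 8.
The third coordinate changes by -6 each step, so at step 8 it is 3 + 8·(-6) = -45.

(43,8,-45)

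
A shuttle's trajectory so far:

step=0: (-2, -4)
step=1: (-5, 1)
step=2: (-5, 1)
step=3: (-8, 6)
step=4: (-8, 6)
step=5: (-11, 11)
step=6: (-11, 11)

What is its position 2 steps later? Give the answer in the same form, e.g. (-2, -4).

(-14, 16)

Step-to-step displacements: (-3, +5), (+0, +0), (-3, +5), (+0, +0), (-3, +5), (+0, +0) — a repeating cycle of length 2.
step 7: apply (-3, +5) → (-14, 16)
step 8: apply (+0, +0) → (-14, 16)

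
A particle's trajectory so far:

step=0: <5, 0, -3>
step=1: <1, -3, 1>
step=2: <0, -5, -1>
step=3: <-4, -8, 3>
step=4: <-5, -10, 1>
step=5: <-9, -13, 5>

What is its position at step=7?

<-14, -18, 7>

Step-to-step displacements: <-4, -3, +4>, <-1, -2, -2>, <-4, -3, +4>, <-1, -2, -2>, <-4, -3, +4> — a repeating cycle of length 2.
step 6: apply <-1, -2, -2> → <-10, -15, 3>
step 7: apply <-4, -3, +4> → <-14, -18, 7>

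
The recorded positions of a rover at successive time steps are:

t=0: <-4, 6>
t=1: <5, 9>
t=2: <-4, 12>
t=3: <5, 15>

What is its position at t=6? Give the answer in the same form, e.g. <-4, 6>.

<-4, 24>

The first coordinate repeats the cycle [-4, 5] with period 2; step 6 mod 2 = 0, giving -4.
The second coordinate changes by +3 each step, so at step 6 it is 6 + 6·(3) = 24.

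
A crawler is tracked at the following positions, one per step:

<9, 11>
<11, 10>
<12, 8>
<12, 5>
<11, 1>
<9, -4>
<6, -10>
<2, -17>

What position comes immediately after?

<-3, -25>

Successive displacements: <+2, -1>, <+1, -2>, <+0, -3>, <-1, -4>, <-2, -5>, <-3, -6>, <-4, -7> — each changes by <-1, -1>.
step 8: <2, -17> + <-5, -8> → <-3, -25>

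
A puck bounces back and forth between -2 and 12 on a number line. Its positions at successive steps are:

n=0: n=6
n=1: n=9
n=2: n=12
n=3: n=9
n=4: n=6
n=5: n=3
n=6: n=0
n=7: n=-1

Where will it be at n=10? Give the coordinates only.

n=8

The value travels 3 per step and bounces off the walls at -2 and 12.
  step 8: -1 → 2
  step 9: 2 → 5
  step 10: 5 → 8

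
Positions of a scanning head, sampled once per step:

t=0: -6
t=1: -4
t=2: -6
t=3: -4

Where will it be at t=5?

-4

Step-to-step displacements: +2, -2, +2; each is -1× the previous.
step 4: -4 − 2 → -6
step 5: -6 + 2 → -4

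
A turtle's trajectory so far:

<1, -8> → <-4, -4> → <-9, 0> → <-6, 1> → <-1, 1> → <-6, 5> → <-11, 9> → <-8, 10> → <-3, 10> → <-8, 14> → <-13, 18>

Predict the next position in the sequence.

Differencing gives <-5, +4>, <-5, +4>, <+3, +1>, <+5, +0>, <-5, +4>, <-5, +4>, <+3, +1>, <+5, +0>, <-5, +4>, <-5, +4>. This is the pattern <-5, +4>, <-5, +4>, <+3, +1>, <+5, +0> repeated.
step 11: apply <+3, +1> → <-10, 19>

<-10, 19>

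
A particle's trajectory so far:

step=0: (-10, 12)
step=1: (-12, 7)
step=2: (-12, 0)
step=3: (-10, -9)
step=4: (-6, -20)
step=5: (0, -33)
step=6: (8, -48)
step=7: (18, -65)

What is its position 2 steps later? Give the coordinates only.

(44, -105)

Successive displacements: (-2, -5), (+0, -7), (+2, -9), (+4, -11), (+6, -13), (+8, -15), (+10, -17) — each changes by (+2, -2).
step 8: (18, -65) + (+12, -19) → (30, -84)
step 9: (30, -84) + (+14, -21) → (44, -105)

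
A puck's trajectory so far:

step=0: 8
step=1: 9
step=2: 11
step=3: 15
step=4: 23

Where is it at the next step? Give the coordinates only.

Consecutive displacements +1, +2, +4, +8 scale by a factor of 2 each step.
step 5: 23 + 16 → 39

39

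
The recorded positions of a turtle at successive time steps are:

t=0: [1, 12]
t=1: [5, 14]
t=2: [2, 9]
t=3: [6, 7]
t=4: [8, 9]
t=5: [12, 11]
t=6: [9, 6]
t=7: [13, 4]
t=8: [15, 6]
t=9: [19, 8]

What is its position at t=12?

[22, 3]

The moves between consecutive positions are [+4, +2], [-3, -5], [+4, -2], [+2, +2], [+4, +2], [-3, -5], [+4, -2], [+2, +2], [+4, +2]; they repeat the 4-cycle [[+4, +2], [-3, -5], [+4, -2], [+2, +2]].
step 10: apply [-3, -5] → [16, 3]
step 11: apply [+4, -2] → [20, 1]
step 12: apply [+2, +2] → [22, 3]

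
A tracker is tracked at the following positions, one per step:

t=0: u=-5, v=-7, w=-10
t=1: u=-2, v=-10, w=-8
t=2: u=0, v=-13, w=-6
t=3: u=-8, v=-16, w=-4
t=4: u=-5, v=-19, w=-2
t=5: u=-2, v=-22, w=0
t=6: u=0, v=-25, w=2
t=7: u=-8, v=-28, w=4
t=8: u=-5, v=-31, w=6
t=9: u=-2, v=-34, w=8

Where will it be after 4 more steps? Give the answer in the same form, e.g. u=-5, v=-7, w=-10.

The u coordinate repeats the cycle [-5, -2, 0, -8] with period 4; step 13 mod 4 = 1, giving -2.
The v coordinate changes by -3 each step, so at step 13 it is -7 + 13·(-3) = -46.
The w coordinate changes by +2 each step, so at step 13 it is -10 + 13·(2) = 16.

u=-2, v=-46, w=16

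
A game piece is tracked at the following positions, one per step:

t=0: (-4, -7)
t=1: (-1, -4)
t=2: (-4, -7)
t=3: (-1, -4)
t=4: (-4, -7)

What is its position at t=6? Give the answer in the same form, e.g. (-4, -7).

The jumps are (+3, +3), (-3, -3), (+3, +3), (-3, -3) — a geometric progression with ratio -1.
step 5: (-4, -7) + (+3, +3) → (-1, -4)
step 6: (-1, -4) + (-3, -3) → (-4, -7)

(-4, -7)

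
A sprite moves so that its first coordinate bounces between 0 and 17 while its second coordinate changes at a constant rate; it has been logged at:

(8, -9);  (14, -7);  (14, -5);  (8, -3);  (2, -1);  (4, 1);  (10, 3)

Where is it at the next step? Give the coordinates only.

(16, 5)

The first coordinate reflects between 0 and 17, moving 6 per step.
  step 7: 10 → 16
The second coordinate changes by +2 each step: at step 7 it is 5.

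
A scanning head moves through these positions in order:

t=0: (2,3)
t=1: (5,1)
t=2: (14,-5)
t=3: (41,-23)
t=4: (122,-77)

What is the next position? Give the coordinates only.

Consecutive displacements (+3,-2), (+9,-6), (+27,-18), (+81,-54) scale by a factor of 3 each step.
step 5: (122,-77) + (+243,-162) → (365,-239)

(365,-239)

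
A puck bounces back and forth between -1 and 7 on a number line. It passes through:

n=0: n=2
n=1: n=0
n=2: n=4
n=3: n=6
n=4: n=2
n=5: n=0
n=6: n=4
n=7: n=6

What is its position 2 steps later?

n=0

The value reflects between -1 and 7, moving 4 per step.
  step 8: 6 → 2
  step 9: 2 → 0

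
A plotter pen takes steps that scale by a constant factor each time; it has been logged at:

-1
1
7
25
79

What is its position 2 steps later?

Consecutive displacements +2, +6, +18, +54 scale by a factor of 3 each step.
step 5: 79 + 162 → 241
step 6: 241 + 486 → 727

727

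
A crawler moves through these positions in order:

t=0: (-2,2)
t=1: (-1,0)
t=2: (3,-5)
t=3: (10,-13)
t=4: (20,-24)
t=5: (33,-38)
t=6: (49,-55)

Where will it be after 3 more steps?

Successive displacements: (+1,-2), (+4,-5), (+7,-8), (+10,-11), (+13,-14), (+16,-17) — each changes by (+3,-3).
step 7: (49,-55) + (+19,-20) → (68,-75)
step 8: (68,-75) + (+22,-23) → (90,-98)
step 9: (90,-98) + (+25,-26) → (115,-124)

(115,-124)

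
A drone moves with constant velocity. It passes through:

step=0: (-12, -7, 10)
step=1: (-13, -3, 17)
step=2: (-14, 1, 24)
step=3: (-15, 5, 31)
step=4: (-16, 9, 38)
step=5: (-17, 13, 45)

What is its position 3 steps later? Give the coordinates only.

Constant displacement of (-1, +4, +7) per step.
step 6: (-17, 13, 45) + (-1, +4, +7) → (-18, 17, 52)
step 7: (-18, 17, 52) + (-1, +4, +7) → (-19, 21, 59)
step 8: (-19, 21, 59) + (-1, +4, +7) → (-20, 25, 66)

(-20, 25, 66)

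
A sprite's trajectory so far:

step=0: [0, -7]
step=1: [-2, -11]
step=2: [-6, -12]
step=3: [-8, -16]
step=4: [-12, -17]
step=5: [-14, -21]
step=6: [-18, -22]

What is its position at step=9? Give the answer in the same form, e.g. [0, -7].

Step-to-step displacements: [-2, -4], [-4, -1], [-2, -4], [-4, -1], [-2, -4], [-4, -1] — a repeating cycle of length 2.
step 7: apply [-2, -4] → [-20, -26]
step 8: apply [-4, -1] → [-24, -27]
step 9: apply [-2, -4] → [-26, -31]

[-26, -31]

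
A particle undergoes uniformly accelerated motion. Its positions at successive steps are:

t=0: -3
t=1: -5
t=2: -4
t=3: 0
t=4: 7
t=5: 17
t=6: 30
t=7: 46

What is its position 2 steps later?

87

Successive displacements: -2, +1, +4, +7, +10, +13, +16 — each changes by +3.
step 8: 46 + 19 → 65
step 9: 65 + 22 → 87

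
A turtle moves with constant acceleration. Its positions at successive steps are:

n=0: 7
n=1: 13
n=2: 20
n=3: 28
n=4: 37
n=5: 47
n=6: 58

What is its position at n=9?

Successive displacements: +6, +7, +8, +9, +10, +11 — each changes by +1.
step 7: 58 + 12 → 70
step 8: 70 + 13 → 83
step 9: 83 + 14 → 97

97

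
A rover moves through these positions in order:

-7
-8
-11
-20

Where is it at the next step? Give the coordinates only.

-47

The jumps are -1, -3, -9 — a geometric progression with ratio 3.
step 4: -20 − 27 → -47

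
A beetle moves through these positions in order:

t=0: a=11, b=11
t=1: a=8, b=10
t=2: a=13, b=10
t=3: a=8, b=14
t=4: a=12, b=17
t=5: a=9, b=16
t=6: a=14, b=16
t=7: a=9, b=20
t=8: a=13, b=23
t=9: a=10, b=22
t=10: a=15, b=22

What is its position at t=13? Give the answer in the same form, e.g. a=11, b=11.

Step-to-step displacements: (-3, -1), (+5, +0), (-5, +4), (+4, +3), (-3, -1), (+5, +0), (-5, +4), (+4, +3), (-3, -1), (+5, +0) — a repeating cycle of length 4.
step 11: apply (-5, +4) → a=10, b=26
step 12: apply (+4, +3) → a=14, b=29
step 13: apply (-3, -1) → a=11, b=28

a=11, b=28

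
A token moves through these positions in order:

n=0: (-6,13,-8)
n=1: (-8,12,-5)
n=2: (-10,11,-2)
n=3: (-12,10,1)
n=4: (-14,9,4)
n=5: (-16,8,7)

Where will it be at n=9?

The position changes by (-2,-1,+3) every step.
step 6: (-16,8,7) + (-2,-1,+3) → (-18,7,10)
step 7: (-18,7,10) + (-2,-1,+3) → (-20,6,13)
step 8: (-20,6,13) + (-2,-1,+3) → (-22,5,16)
step 9: (-22,5,16) + (-2,-1,+3) → (-24,4,19)

(-24,4,19)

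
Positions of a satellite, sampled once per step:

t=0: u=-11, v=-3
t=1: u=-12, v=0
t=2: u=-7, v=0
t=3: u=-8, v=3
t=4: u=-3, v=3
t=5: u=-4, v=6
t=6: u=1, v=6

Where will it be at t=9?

Step-to-step displacements: (-1,+3), (+5,+0), (-1,+3), (+5,+0), (-1,+3), (+5,+0) — a repeating cycle of length 2.
step 7: apply (-1,+3) → u=0, v=9
step 8: apply (+5,+0) → u=5, v=9
step 9: apply (-1,+3) → u=4, v=12

u=4, v=12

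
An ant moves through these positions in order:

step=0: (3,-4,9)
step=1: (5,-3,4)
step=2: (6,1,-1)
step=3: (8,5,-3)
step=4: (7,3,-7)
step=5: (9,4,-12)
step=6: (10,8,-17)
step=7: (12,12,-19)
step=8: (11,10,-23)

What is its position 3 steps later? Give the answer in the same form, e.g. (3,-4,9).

The moves between consecutive positions are (+2,+1,-5), (+1,+4,-5), (+2,+4,-2), (-1,-2,-4), (+2,+1,-5), (+1,+4,-5), (+2,+4,-2), (-1,-2,-4); they repeat the 4-cycle [(+2,+1,-5), (+1,+4,-5), (+2,+4,-2), (-1,-2,-4)].
step 9: apply (+2,+1,-5) → (13,11,-28)
step 10: apply (+1,+4,-5) → (14,15,-33)
step 11: apply (+2,+4,-2) → (16,19,-35)

(16,19,-35)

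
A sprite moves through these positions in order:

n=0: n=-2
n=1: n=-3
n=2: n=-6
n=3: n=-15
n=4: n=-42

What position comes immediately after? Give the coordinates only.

The jumps are -1, -3, -9, -27 — a geometric progression with ratio 3.
step 5: -42 − 81 → n=-123

n=-123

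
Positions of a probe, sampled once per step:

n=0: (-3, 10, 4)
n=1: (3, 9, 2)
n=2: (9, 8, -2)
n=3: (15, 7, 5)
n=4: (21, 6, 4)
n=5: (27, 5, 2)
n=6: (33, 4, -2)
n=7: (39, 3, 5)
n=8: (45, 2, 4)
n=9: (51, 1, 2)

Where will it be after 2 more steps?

The first coordinate changes by +6 each step, so at step 11 it is -3 + 11·(6) = 63.
The second coordinate changes by -1 each step, so at step 11 it is 10 + 11·(-1) = -1.
The third coordinate repeats the cycle [4, 2, -2, 5] with period 4; step 11 mod 4 = 3, giving 5.

(63, -1, 5)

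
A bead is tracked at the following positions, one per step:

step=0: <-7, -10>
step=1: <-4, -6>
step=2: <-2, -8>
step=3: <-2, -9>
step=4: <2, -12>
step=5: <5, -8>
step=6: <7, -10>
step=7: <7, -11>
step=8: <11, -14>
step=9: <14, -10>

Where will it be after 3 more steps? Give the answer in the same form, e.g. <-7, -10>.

Step-to-step displacements: <+3, +4>, <+2, -2>, <+0, -1>, <+4, -3>, <+3, +4>, <+2, -2>, <+0, -1>, <+4, -3>, <+3, +4> — a repeating cycle of length 4.
step 10: apply <+2, -2> → <16, -12>
step 11: apply <+0, -1> → <16, -13>
step 12: apply <+4, -3> → <20, -16>

<20, -16>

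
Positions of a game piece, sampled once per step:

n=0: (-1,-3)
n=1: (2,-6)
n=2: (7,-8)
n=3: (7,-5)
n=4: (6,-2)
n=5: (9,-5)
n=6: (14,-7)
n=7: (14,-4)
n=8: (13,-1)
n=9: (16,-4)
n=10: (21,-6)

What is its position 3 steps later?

The moves between consecutive positions are (+3,-3), (+5,-2), (+0,+3), (-1,+3), (+3,-3), (+5,-2), (+0,+3), (-1,+3), (+3,-3), (+5,-2); they repeat the 4-cycle [(+3,-3), (+5,-2), (+0,+3), (-1,+3)].
step 11: apply (+0,+3) → (21,-3)
step 12: apply (-1,+3) → (20,0)
step 13: apply (+3,-3) → (23,-3)

(23,-3)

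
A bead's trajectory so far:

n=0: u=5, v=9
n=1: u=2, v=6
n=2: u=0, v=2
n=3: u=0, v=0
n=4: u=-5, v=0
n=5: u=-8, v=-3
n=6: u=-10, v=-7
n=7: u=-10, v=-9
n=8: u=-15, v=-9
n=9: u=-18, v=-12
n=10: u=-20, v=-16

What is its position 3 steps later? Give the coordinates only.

Step-to-step displacements: (-3, -3), (-2, -4), (+0, -2), (-5, +0), (-3, -3), (-2, -4), (+0, -2), (-5, +0), (-3, -3), (-2, -4) — a repeating cycle of length 4.
step 11: apply (+0, -2) → u=-20, v=-18
step 12: apply (-5, +0) → u=-25, v=-18
step 13: apply (-3, -3) → u=-28, v=-21

u=-28, v=-21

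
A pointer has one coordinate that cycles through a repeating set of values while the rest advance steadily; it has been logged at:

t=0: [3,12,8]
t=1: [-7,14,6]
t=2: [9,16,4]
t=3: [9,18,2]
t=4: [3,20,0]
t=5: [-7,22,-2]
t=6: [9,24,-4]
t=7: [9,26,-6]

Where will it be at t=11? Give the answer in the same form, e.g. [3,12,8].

[9,34,-14]

The first coordinate repeats the cycle [3, -7, 9, 9] with period 4; step 11 mod 4 = 3, giving 9.
The second coordinate changes by +2 each step, so at step 11 it is 12 + 11·(2) = 34.
The third coordinate changes by -2 each step, so at step 11 it is 8 + 11·(-2) = -14.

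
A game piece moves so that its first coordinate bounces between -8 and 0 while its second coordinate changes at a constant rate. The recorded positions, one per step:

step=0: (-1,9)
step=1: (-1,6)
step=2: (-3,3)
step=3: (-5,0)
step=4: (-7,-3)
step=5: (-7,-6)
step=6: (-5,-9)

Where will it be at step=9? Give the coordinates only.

The first coordinate reflects between -8 and 0, moving 2 per step.
  step 7: -5 → -3
  step 8: -3 → -1
  step 9: -1 → -1
The second coordinate changes by -3 each step: at step 9 it is -18.

(-1,-18)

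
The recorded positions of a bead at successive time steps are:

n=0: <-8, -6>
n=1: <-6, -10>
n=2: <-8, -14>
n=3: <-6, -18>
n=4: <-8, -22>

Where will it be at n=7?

The first coordinate repeats the cycle [-8, -6] with period 2; step 7 mod 2 = 1, giving -6.
The second coordinate changes by -4 each step, so at step 7 it is -6 + 7·(-4) = -34.

<-6, -34>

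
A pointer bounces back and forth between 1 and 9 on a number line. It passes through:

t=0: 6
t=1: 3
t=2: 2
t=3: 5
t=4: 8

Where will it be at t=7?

The value reflects between 1 and 9, moving 3 per step.
  step 5: 8 → 7
  step 6: 7 → 4
  step 7: 4 → 1

1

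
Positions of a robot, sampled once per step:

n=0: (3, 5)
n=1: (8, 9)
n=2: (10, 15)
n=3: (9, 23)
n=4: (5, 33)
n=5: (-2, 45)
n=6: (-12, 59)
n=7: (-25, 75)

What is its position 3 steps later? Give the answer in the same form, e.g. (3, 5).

Taking differences between consecutive positions: (+5, +4), (+2, +6), (-1, +8), (-4, +10), (-7, +12), (-10, +14), (-13, +16). These grow by (-3, +2) each step.
step 8: (-25, 75) + (-16, +18) → (-41, 93)
step 9: (-41, 93) + (-19, +20) → (-60, 113)
step 10: (-60, 113) + (-22, +22) → (-82, 135)

(-82, 135)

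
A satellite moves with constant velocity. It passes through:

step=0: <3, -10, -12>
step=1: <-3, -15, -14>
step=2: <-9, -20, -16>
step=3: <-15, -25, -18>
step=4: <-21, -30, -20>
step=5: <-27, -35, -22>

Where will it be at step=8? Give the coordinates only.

Constant displacement of <-6, -5, -2> per step.
step 6: <-27, -35, -22> + <-6, -5, -2> → <-33, -40, -24>
step 7: <-33, -40, -24> + <-6, -5, -2> → <-39, -45, -26>
step 8: <-39, -45, -26> + <-6, -5, -2> → <-45, -50, -28>

<-45, -50, -28>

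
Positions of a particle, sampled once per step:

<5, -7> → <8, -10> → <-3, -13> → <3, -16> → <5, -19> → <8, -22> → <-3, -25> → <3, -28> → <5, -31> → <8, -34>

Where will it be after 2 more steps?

<3, -40>

The first coordinate repeats the cycle [5, 8, -3, 3] with period 4; step 11 mod 4 = 3, giving 3.
The second coordinate changes by -3 each step, so at step 11 it is -7 + 11·(-3) = -40.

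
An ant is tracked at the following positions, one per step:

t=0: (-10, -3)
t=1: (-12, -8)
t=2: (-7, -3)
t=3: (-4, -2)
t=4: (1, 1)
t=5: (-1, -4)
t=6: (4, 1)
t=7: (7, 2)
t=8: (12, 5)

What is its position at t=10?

(15, 5)

The moves between consecutive positions are (-2, -5), (+5, +5), (+3, +1), (+5, +3), (-2, -5), (+5, +5), (+3, +1), (+5, +3); they repeat the 4-cycle [(-2, -5), (+5, +5), (+3, +1), (+5, +3)].
step 9: apply (-2, -5) → (10, 0)
step 10: apply (+5, +5) → (15, 5)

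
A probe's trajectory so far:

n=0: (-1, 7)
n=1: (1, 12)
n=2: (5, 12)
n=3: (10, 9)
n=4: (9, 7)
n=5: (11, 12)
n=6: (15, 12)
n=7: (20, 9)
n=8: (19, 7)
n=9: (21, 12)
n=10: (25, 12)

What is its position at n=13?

The moves between consecutive positions are (+2, +5), (+4, +0), (+5, -3), (-1, -2), (+2, +5), (+4, +0), (+5, -3), (-1, -2), (+2, +5), (+4, +0); they repeat the 4-cycle [(+2, +5), (+4, +0), (+5, -3), (-1, -2)].
step 11: apply (+5, -3) → (30, 9)
step 12: apply (-1, -2) → (29, 7)
step 13: apply (+2, +5) → (31, 12)

(31, 12)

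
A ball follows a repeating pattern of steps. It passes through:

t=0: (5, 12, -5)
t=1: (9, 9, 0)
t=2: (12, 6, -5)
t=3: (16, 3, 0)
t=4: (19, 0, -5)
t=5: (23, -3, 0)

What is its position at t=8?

(33, -12, -5)

The moves between consecutive positions are (+4, -3, +5), (+3, -3, -5), (+4, -3, +5), (+3, -3, -5), (+4, -3, +5); they repeat the 2-cycle [(+4, -3, +5), (+3, -3, -5)].
step 6: apply (+3, -3, -5) → (26, -6, -5)
step 7: apply (+4, -3, +5) → (30, -9, 0)
step 8: apply (+3, -3, -5) → (33, -12, -5)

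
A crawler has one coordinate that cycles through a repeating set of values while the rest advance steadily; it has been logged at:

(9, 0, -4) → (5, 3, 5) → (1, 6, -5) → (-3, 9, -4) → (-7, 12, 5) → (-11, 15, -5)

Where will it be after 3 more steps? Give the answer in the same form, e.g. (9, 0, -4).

The first coordinate changes by -4 each step, so at step 8 it is 9 + 8·(-4) = -23.
The second coordinate changes by +3 each step, so at step 8 it is 0 + 8·(3) = 24.
The third coordinate repeats the cycle [-4, 5, -5] with period 3; step 8 mod 3 = 2, giving -5.

(-23, 24, -5)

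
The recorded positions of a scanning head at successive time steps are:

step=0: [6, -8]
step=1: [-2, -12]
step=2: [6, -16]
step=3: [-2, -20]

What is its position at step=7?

The first coordinate repeats the cycle [6, -2] with period 2; step 7 mod 2 = 1, giving -2.
The second coordinate changes by -4 each step, so at step 7 it is -8 + 7·(-4) = -36.

[-2, -36]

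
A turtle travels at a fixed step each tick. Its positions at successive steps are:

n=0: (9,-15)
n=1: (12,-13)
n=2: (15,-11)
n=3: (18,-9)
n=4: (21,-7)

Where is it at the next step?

The position changes by (+3,+2) every step.
step 5: (21,-7) + (+3,+2) → (24,-5)

(24,-5)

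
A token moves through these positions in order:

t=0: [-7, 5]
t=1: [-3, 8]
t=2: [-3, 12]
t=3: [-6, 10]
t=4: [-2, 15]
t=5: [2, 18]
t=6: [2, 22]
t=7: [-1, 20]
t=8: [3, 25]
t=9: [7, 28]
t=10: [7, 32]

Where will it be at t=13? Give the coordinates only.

[12, 38]

Differencing gives [+4, +3], [+0, +4], [-3, -2], [+4, +5], [+4, +3], [+0, +4], [-3, -2], [+4, +5], [+4, +3], [+0, +4]. This is the pattern [+4, +3], [+0, +4], [-3, -2], [+4, +5] repeated.
step 11: apply [-3, -2] → [4, 30]
step 12: apply [+4, +5] → [8, 35]
step 13: apply [+4, +3] → [12, 38]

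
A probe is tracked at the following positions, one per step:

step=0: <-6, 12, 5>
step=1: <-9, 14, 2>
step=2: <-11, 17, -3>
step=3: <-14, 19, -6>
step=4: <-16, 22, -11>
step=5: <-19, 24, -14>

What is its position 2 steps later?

<-24, 29, -22>

Differencing gives <-3, +2, -3>, <-2, +3, -5>, <-3, +2, -3>, <-2, +3, -5>, <-3, +2, -3>. This is the pattern <-3, +2, -3>, <-2, +3, -5> repeated.
step 6: apply <-2, +3, -5> → <-21, 27, -19>
step 7: apply <-3, +2, -3> → <-24, 29, -22>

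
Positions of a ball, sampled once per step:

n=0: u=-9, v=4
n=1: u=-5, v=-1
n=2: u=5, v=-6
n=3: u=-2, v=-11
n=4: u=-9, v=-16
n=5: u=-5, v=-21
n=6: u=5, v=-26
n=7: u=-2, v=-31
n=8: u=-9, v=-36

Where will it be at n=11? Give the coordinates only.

u=-2, v=-51

The u coordinate repeats the cycle [-9, -5, 5, -2] with period 4; step 11 mod 4 = 3, giving -2.
The v coordinate changes by -5 each step, so at step 11 it is 4 + 11·(-5) = -51.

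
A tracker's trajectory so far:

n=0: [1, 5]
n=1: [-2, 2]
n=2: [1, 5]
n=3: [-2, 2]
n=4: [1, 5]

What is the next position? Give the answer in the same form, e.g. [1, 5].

[-2, 2]

Consecutive displacements [-3, -3], [+3, +3], [-3, -3], [+3, +3] scale by a factor of -1 each step.
step 5: [1, 5] + [-3, -3] → [-2, 2]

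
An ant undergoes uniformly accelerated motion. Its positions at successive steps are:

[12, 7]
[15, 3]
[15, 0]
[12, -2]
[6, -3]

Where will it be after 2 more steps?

[-15, -2]

First differences are [+3, -4], [+0, -3], [-3, -2], [-6, -1]; their common second difference is [-3, +1] (constant acceleration).
step 5: [6, -3] + [-9, +0] → [-3, -3]
step 6: [-3, -3] + [-12, +1] → [-15, -2]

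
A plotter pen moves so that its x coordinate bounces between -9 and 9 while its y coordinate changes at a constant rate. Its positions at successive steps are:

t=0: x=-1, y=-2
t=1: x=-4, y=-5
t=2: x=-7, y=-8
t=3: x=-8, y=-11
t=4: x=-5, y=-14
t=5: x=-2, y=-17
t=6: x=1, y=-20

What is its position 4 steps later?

x=5, y=-32

The x coordinate reflects between -9 and 9, moving 3 per step.
  step 7: 1 → 4
  step 8: 4 → 7
  step 9: 7 → 8
  step 10: 8 → 5
The y coordinate changes by -3 each step: at step 10 it is -32.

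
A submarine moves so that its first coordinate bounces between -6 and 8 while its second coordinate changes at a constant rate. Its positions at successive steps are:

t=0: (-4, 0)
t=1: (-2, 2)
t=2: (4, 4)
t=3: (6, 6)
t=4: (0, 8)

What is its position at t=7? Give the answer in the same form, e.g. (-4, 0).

(6, 14)

The first coordinate reflects between -6 and 8, moving 6 per step.
  step 5: 0 → -6
  step 6: -6 → 0
  step 7: 0 → 6
The second coordinate changes by +2 each step: at step 7 it is 14.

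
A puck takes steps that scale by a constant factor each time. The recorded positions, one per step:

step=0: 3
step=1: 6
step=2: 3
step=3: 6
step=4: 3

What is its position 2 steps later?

Step-to-step displacements: +3, -3, +3, -3; each is -1× the previous.
step 5: 3 + 3 → 6
step 6: 6 − 3 → 3

3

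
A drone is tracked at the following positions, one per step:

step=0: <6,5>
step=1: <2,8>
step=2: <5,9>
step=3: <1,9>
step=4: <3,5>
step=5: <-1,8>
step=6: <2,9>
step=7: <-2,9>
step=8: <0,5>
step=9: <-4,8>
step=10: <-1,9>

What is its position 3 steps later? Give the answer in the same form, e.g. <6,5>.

Step-to-step displacements: <-4,+3>, <+3,+1>, <-4,+0>, <+2,-4>, <-4,+3>, <+3,+1>, <-4,+0>, <+2,-4>, <-4,+3>, <+3,+1> — a repeating cycle of length 4.
step 11: apply <-4,+0> → <-5,9>
step 12: apply <+2,-4> → <-3,5>
step 13: apply <-4,+3> → <-7,8>

<-7,8>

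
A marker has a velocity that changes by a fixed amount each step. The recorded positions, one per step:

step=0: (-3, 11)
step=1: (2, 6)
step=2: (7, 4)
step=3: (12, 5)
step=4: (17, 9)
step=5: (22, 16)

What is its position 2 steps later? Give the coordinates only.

(32, 39)

First differences are (+5, -5), (+5, -2), (+5, +1), (+5, +4), (+5, +7); their common second difference is (+0, +3) (constant acceleration).
step 6: (22, 16) + (+5, +10) → (27, 26)
step 7: (27, 26) + (+5, +13) → (32, 39)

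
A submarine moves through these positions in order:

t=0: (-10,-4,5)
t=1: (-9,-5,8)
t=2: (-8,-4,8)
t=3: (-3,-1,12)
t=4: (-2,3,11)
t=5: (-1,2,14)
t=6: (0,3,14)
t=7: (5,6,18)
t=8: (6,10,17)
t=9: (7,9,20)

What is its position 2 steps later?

(13,13,24)

Differencing gives (+1,-1,+3), (+1,+1,+0), (+5,+3,+4), (+1,+4,-1), (+1,-1,+3), (+1,+1,+0), (+5,+3,+4), (+1,+4,-1), (+1,-1,+3). This is the pattern (+1,-1,+3), (+1,+1,+0), (+5,+3,+4), (+1,+4,-1) repeated.
step 10: apply (+1,+1,+0) → (8,10,20)
step 11: apply (+5,+3,+4) → (13,13,24)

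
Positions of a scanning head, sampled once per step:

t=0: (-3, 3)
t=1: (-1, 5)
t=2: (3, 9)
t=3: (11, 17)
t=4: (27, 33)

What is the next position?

(59, 65)

Step-to-step displacements: (+2, +2), (+4, +4), (+8, +8), (+16, +16); each is 2× the previous.
step 5: (27, 33) + (+32, +32) → (59, 65)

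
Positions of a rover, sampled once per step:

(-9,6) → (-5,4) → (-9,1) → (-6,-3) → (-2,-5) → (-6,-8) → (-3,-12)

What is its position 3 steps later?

Step-to-step displacements: (+4,-2), (-4,-3), (+3,-4), (+4,-2), (-4,-3), (+3,-4) — a repeating cycle of length 3.
step 7: apply (+4,-2) → (1,-14)
step 8: apply (-4,-3) → (-3,-17)
step 9: apply (+3,-4) → (0,-21)

(0,-21)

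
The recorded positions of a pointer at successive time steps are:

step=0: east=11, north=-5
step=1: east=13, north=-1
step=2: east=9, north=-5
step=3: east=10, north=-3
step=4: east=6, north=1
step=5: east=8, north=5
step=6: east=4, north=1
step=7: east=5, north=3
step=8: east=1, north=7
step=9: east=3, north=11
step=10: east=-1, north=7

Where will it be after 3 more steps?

east=-2, north=17

The moves between consecutive positions are (+2, +4), (-4, -4), (+1, +2), (-4, +4), (+2, +4), (-4, -4), (+1, +2), (-4, +4), (+2, +4), (-4, -4); they repeat the 4-cycle [(+2, +4), (-4, -4), (+1, +2), (-4, +4)].
step 11: apply (+1, +2) → east=0, north=9
step 12: apply (-4, +4) → east=-4, north=13
step 13: apply (+2, +4) → east=-2, north=17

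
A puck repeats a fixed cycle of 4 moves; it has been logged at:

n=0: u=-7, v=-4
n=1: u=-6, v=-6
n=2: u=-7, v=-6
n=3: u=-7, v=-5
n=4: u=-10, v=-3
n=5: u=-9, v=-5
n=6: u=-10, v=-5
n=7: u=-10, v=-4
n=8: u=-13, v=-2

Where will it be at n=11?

The moves between consecutive positions are (+1,-2), (-1,+0), (+0,+1), (-3,+2), (+1,-2), (-1,+0), (+0,+1), (-3,+2); they repeat the 4-cycle [(+1,-2), (-1,+0), (+0,+1), (-3,+2)].
step 9: apply (+1,-2) → u=-12, v=-4
step 10: apply (-1,+0) → u=-13, v=-4
step 11: apply (+0,+1) → u=-13, v=-3

u=-13, v=-3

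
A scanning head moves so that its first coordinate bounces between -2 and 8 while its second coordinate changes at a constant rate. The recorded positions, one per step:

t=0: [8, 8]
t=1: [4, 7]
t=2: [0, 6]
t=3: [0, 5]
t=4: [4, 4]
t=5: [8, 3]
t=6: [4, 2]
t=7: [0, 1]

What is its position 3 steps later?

[8, -2]

The first coordinate reflects between -2 and 8, moving 4 per step.
  step 8: 0 → 0
  step 9: 0 → 4
  step 10: 4 → 8
The second coordinate changes by -1 each step: at step 10 it is -2.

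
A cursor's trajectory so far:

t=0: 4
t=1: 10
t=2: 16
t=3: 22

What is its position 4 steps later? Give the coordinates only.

The position changes by +6 every step.
step 4: 22 + 6 → 28
step 5: 28 + 6 → 34
step 6: 34 + 6 → 40
step 7: 40 + 6 → 46

46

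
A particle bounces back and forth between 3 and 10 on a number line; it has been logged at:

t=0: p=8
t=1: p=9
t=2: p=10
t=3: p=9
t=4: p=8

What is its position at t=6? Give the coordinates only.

The value travels 1 per step and bounces off the walls at 3 and 10.
  step 5: 8 → 7
  step 6: 7 → 6

p=6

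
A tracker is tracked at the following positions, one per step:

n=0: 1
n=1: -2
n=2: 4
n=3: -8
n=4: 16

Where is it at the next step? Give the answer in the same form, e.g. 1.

Step-to-step displacements: -3, +6, -12, +24; each is -2× the previous.
step 5: 16 − 48 → -32

-32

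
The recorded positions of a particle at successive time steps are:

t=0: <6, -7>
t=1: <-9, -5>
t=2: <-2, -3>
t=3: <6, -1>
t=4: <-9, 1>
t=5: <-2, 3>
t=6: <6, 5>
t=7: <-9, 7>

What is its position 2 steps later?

The first coordinate repeats the cycle [6, -9, -2] with period 3; step 9 mod 3 = 0, giving 6.
The second coordinate changes by +2 each step, so at step 9 it is -7 + 9·(2) = 11.

<6, 11>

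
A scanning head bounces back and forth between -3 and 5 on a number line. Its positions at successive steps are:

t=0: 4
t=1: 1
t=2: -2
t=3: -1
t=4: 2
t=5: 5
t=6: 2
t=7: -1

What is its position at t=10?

The value reflects between -3 and 5, moving 3 per step.
  step 8: -1 → -2
  step 9: -2 → 1
  step 10: 1 → 4

4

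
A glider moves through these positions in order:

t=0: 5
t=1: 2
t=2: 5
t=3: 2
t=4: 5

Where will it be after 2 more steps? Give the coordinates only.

5

Step-to-step displacements: -3, +3, -3, +3; each is -1× the previous.
step 5: 5 − 3 → 2
step 6: 2 + 3 → 5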